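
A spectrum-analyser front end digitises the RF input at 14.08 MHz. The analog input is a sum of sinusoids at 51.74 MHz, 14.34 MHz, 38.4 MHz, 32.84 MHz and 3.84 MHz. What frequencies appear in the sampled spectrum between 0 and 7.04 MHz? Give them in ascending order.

0.26 MHz, 3.84 MHz, 4.58 MHz, 4.68 MHz

fs/2 = 7.04 MHz.
51.74 MHz mod fs = 9.5 MHz.
9.5 MHz > fs/2 = 7.04 MHz, folds to fs − 9.5 MHz = 4.58 MHz.
14.34 MHz mod fs = 0.26 MHz.
0.26 MHz ≤ fs/2 = 7.04 MHz, appears at 0.26 MHz.
38.4 MHz mod fs = 10.24 MHz.
10.24 MHz > fs/2 = 7.04 MHz, folds to fs − 10.24 MHz = 3.84 MHz.
32.84 MHz mod fs = 4.68 MHz.
4.68 MHz ≤ fs/2 = 7.04 MHz, appears at 4.68 MHz.
3.84 MHz ≤ fs/2 = 7.04 MHz, passes unchanged.
Distinct values: {0.26 MHz, 3.84 MHz, 4.58 MHz, 4.68 MHz}.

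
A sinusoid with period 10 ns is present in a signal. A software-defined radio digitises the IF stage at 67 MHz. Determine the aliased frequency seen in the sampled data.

33 MHz

T = 10 ns → f = 1/T = 100 MHz.
100 MHz mod fs = 33 MHz.
33 MHz ≤ fs/2 = 33.5 MHz, appears at 33 MHz.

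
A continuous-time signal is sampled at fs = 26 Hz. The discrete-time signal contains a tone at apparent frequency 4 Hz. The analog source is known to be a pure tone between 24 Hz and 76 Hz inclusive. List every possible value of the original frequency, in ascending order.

30 Hz, 48 Hz, 56 Hz, 74 Hz

Frequencies that alias to 4 Hz are k·fs ± 4 Hz for integer k ≥ 0.
k=0: 4 Hz.
k=1: 22 Hz, 30 Hz.
k=2: 48 Hz, 56 Hz.
k=3: 74 Hz, 82 Hz.
k=4: 100 Hz, 108 Hz.
Within [24 Hz, 76 Hz]: 30 Hz, 48 Hz, 56 Hz, 74 Hz.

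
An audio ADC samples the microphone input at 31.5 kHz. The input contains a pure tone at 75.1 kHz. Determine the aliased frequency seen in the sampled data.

75.1 kHz mod fs = 12.1 kHz.
12.1 kHz ≤ fs/2 = 15.75 kHz, appears at 12.1 kHz.

12.1 kHz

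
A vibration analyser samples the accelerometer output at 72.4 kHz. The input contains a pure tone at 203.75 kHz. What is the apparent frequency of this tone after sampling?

203.75 kHz mod fs = 58.95 kHz.
58.95 kHz > fs/2 = 36.2 kHz, folds to fs − 58.95 kHz = 13.45 kHz.

13.45 kHz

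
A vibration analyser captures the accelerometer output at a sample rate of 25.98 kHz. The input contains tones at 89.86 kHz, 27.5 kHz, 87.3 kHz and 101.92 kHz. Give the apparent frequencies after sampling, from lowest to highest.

fs/2 = 12.99 kHz.
89.86 kHz mod fs = 11.92 kHz.
11.92 kHz ≤ fs/2 = 12.99 kHz, appears at 11.92 kHz.
27.5 kHz mod fs = 1.52 kHz.
1.52 kHz ≤ fs/2 = 12.99 kHz, appears at 1.52 kHz.
87.3 kHz mod fs = 9.36 kHz.
9.36 kHz ≤ fs/2 = 12.99 kHz, appears at 9.36 kHz.
101.92 kHz mod fs = 23.98 kHz.
23.98 kHz > fs/2 = 12.99 kHz, folds to fs − 23.98 kHz = 2 kHz.
Distinct values: {1.52 kHz, 2 kHz, 9.36 kHz, 11.92 kHz}.

1.52 kHz, 2 kHz, 9.36 kHz, 11.92 kHz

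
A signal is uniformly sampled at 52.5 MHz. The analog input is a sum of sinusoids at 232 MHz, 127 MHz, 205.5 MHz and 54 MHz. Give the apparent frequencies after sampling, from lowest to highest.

1.5 MHz, 4.5 MHz, 22 MHz

fs/2 = 26.25 MHz.
232 MHz mod fs = 22 MHz.
22 MHz ≤ fs/2 = 26.25 MHz, appears at 22 MHz.
127 MHz mod fs = 22 MHz.
22 MHz ≤ fs/2 = 26.25 MHz, appears at 22 MHz.
205.5 MHz mod fs = 48 MHz.
48 MHz > fs/2 = 26.25 MHz, folds to fs − 48 MHz = 4.5 MHz.
54 MHz mod fs = 1.5 MHz.
1.5 MHz ≤ fs/2 = 26.25 MHz, appears at 1.5 MHz.
Distinct values: {1.5 MHz, 4.5 MHz, 22 MHz}.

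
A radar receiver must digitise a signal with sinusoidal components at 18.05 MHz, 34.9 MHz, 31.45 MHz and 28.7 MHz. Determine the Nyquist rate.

Highest-frequency component: 34.9 MHz.
Nyquist rate = 2 × 34.9 MHz = 69.8 MHz.

69.8 MHz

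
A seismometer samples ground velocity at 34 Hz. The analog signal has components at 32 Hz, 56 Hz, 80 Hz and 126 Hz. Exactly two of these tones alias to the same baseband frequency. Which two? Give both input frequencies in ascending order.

56 Hz, 80 Hz

fs/2 = 17 Hz.
32 Hz > fs/2 = 17 Hz, folds to fs − 32 Hz = 2 Hz.
56 Hz mod fs = 22 Hz.
22 Hz > fs/2 = 17 Hz, folds to fs − 22 Hz = 12 Hz.
80 Hz mod fs = 12 Hz.
12 Hz ≤ fs/2 = 17 Hz, appears at 12 Hz.
126 Hz mod fs = 24 Hz.
24 Hz > fs/2 = 17 Hz, folds to fs − 24 Hz = 10 Hz.
56 Hz and 80 Hz both map to 12 Hz.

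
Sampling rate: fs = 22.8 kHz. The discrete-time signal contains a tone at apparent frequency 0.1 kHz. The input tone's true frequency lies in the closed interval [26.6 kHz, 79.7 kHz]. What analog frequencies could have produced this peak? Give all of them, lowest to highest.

45.5 kHz, 45.7 kHz, 68.3 kHz, 68.5 kHz

Frequencies that alias to 0.1 kHz are k·fs ± 0.1 kHz for integer k ≥ 0.
k=0: 0.1 kHz.
k=1: 22.7 kHz, 22.9 kHz.
k=2: 45.5 kHz, 45.7 kHz.
k=3: 68.3 kHz, 68.5 kHz.
k=4: 91.1 kHz, 91.3 kHz.
Within [26.6 kHz, 79.7 kHz]: 45.5 kHz, 45.7 kHz, 68.3 kHz, 68.5 kHz.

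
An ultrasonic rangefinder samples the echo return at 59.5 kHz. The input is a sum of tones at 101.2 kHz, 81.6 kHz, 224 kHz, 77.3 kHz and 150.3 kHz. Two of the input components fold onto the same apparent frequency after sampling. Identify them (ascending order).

fs/2 = 29.75 kHz.
101.2 kHz mod fs = 41.7 kHz.
41.7 kHz > fs/2 = 29.75 kHz, folds to fs − 41.7 kHz = 17.8 kHz.
81.6 kHz mod fs = 22.1 kHz.
22.1 kHz ≤ fs/2 = 29.75 kHz, appears at 22.1 kHz.
224 kHz mod fs = 45.5 kHz.
45.5 kHz > fs/2 = 29.75 kHz, folds to fs − 45.5 kHz = 14 kHz.
77.3 kHz mod fs = 17.8 kHz.
17.8 kHz ≤ fs/2 = 29.75 kHz, appears at 17.8 kHz.
150.3 kHz mod fs = 31.3 kHz.
31.3 kHz > fs/2 = 29.75 kHz, folds to fs − 31.3 kHz = 28.2 kHz.
77.3 kHz and 101.2 kHz both map to 17.8 kHz.

77.3 kHz, 101.2 kHz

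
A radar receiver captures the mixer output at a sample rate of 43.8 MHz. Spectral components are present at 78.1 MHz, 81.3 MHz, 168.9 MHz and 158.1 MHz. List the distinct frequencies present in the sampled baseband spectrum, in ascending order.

fs/2 = 21.9 MHz.
78.1 MHz mod fs = 34.3 MHz.
34.3 MHz > fs/2 = 21.9 MHz, folds to fs − 34.3 MHz = 9.5 MHz.
81.3 MHz mod fs = 37.5 MHz.
37.5 MHz > fs/2 = 21.9 MHz, folds to fs − 37.5 MHz = 6.3 MHz.
168.9 MHz mod fs = 37.5 MHz.
37.5 MHz > fs/2 = 21.9 MHz, folds to fs − 37.5 MHz = 6.3 MHz.
158.1 MHz mod fs = 26.7 MHz.
26.7 MHz > fs/2 = 21.9 MHz, folds to fs − 26.7 MHz = 17.1 MHz.
Distinct values: {6.3 MHz, 9.5 MHz, 17.1 MHz}.

6.3 MHz, 9.5 MHz, 17.1 MHz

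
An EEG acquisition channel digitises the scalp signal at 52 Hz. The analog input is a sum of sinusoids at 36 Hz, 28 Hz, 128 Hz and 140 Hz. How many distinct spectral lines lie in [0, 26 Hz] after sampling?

fs/2 = 26 Hz.
36 Hz > fs/2 = 26 Hz, folds to fs − 36 Hz = 16 Hz.
28 Hz > fs/2 = 26 Hz, folds to fs − 28 Hz = 24 Hz.
128 Hz mod fs = 24 Hz.
24 Hz ≤ fs/2 = 26 Hz, appears at 24 Hz.
140 Hz mod fs = 36 Hz.
36 Hz > fs/2 = 26 Hz, folds to fs − 36 Hz = 16 Hz.
Distinct values: {16 Hz, 24 Hz} → 2.

2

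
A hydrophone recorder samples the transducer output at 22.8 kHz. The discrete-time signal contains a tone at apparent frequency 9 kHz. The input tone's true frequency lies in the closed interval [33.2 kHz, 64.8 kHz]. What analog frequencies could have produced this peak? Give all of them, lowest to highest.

36.6 kHz, 54.6 kHz, 59.4 kHz

Frequencies that alias to 9 kHz are k·fs ± 9 kHz for integer k ≥ 0.
k=0: 9 kHz.
k=1: 13.8 kHz, 31.8 kHz.
k=2: 36.6 kHz, 54.6 kHz.
k=3: 59.4 kHz, 77.4 kHz.
k=4: 82.2 kHz, 100.2 kHz.
Within [33.2 kHz, 64.8 kHz]: 36.6 kHz, 54.6 kHz, 59.4 kHz.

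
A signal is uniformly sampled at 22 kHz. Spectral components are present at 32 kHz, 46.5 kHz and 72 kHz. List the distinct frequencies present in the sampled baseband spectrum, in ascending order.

2.5 kHz, 6 kHz, 10 kHz

fs/2 = 11 kHz.
32 kHz mod fs = 10 kHz.
10 kHz ≤ fs/2 = 11 kHz, appears at 10 kHz.
46.5 kHz mod fs = 2.5 kHz.
2.5 kHz ≤ fs/2 = 11 kHz, appears at 2.5 kHz.
72 kHz mod fs = 6 kHz.
6 kHz ≤ fs/2 = 11 kHz, appears at 6 kHz.
Distinct values: {2.5 kHz, 6 kHz, 10 kHz}.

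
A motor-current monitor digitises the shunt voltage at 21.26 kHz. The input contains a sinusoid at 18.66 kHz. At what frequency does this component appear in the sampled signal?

2.6 kHz

18.66 kHz > fs/2 = 10.63 kHz, folds to fs − 18.66 kHz = 2.6 kHz.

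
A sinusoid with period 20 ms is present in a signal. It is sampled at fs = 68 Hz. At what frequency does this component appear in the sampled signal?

T = 20 ms → f = 1/T = 50 Hz.
50 Hz > fs/2 = 34 Hz, folds to fs − 50 Hz = 18 Hz.

18 Hz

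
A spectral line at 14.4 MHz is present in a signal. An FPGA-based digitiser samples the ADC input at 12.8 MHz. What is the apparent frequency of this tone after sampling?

14.4 MHz mod fs = 1.6 MHz.
1.6 MHz ≤ fs/2 = 6.4 MHz, appears at 1.6 MHz.

1.6 MHz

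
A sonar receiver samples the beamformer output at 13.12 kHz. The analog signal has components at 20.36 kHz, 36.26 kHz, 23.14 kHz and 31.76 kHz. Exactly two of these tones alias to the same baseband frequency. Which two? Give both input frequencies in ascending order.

fs/2 = 6.56 kHz.
20.36 kHz mod fs = 7.24 kHz.
7.24 kHz > fs/2 = 6.56 kHz, folds to fs − 7.24 kHz = 5.88 kHz.
36.26 kHz mod fs = 10.02 kHz.
10.02 kHz > fs/2 = 6.56 kHz, folds to fs − 10.02 kHz = 3.1 kHz.
23.14 kHz mod fs = 10.02 kHz.
10.02 kHz > fs/2 = 6.56 kHz, folds to fs − 10.02 kHz = 3.1 kHz.
31.76 kHz mod fs = 5.52 kHz.
5.52 kHz ≤ fs/2 = 6.56 kHz, appears at 5.52 kHz.
23.14 kHz and 36.26 kHz both map to 3.1 kHz.

23.14 kHz, 36.26 kHz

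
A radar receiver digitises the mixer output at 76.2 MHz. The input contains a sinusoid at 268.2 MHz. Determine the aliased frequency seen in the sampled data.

268.2 MHz mod fs = 39.6 MHz.
39.6 MHz > fs/2 = 38.1 MHz, folds to fs − 39.6 MHz = 36.6 MHz.

36.6 MHz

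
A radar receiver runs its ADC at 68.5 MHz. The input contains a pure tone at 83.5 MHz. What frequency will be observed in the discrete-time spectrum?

15 MHz

83.5 MHz mod fs = 15 MHz.
15 MHz ≤ fs/2 = 34.25 MHz, appears at 15 MHz.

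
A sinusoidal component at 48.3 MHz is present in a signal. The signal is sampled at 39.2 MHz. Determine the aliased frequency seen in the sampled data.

48.3 MHz mod fs = 9.1 MHz.
9.1 MHz ≤ fs/2 = 19.6 MHz, appears at 9.1 MHz.

9.1 MHz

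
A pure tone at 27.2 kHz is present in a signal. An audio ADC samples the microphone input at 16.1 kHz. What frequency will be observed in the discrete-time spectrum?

5 kHz

27.2 kHz mod fs = 11.1 kHz.
11.1 kHz > fs/2 = 8.05 kHz, folds to fs − 11.1 kHz = 5 kHz.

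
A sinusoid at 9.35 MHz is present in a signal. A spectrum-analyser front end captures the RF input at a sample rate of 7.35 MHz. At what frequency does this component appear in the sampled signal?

9.35 MHz mod fs = 2 MHz.
2 MHz ≤ fs/2 = 3.675 MHz, appears at 2 MHz.

2 MHz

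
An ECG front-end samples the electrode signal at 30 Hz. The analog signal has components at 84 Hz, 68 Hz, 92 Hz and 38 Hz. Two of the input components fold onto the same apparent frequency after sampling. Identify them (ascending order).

38 Hz, 68 Hz

fs/2 = 15 Hz.
84 Hz mod fs = 24 Hz.
24 Hz > fs/2 = 15 Hz, folds to fs − 24 Hz = 6 Hz.
68 Hz mod fs = 8 Hz.
8 Hz ≤ fs/2 = 15 Hz, appears at 8 Hz.
92 Hz mod fs = 2 Hz.
2 Hz ≤ fs/2 = 15 Hz, appears at 2 Hz.
38 Hz mod fs = 8 Hz.
8 Hz ≤ fs/2 = 15 Hz, appears at 8 Hz.
38 Hz and 68 Hz both map to 8 Hz.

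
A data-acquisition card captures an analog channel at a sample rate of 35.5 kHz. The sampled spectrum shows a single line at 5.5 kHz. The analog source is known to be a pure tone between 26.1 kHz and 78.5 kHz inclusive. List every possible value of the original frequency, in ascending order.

Frequencies that alias to 5.5 kHz are k·fs ± 5.5 kHz for integer k ≥ 0.
k=0: 5.5 kHz.
k=1: 30 kHz, 41 kHz.
k=2: 65.5 kHz, 76.5 kHz.
k=3: 101 kHz, 112 kHz.
Within [26.1 kHz, 78.5 kHz]: 30 kHz, 41 kHz, 65.5 kHz, 76.5 kHz.

30 kHz, 41 kHz, 65.5 kHz, 76.5 kHz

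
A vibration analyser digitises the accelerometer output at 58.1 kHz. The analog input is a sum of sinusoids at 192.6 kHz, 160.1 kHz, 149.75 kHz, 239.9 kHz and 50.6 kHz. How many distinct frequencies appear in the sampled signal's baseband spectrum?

fs/2 = 29.05 kHz.
192.6 kHz mod fs = 18.3 kHz.
18.3 kHz ≤ fs/2 = 29.05 kHz, appears at 18.3 kHz.
160.1 kHz mod fs = 43.9 kHz.
43.9 kHz > fs/2 = 29.05 kHz, folds to fs − 43.9 kHz = 14.2 kHz.
149.75 kHz mod fs = 33.55 kHz.
33.55 kHz > fs/2 = 29.05 kHz, folds to fs − 33.55 kHz = 24.55 kHz.
239.9 kHz mod fs = 7.5 kHz.
7.5 kHz ≤ fs/2 = 29.05 kHz, appears at 7.5 kHz.
50.6 kHz > fs/2 = 29.05 kHz, folds to fs − 50.6 kHz = 7.5 kHz.
Distinct values: {7.5 kHz, 14.2 kHz, 18.3 kHz, 24.55 kHz} → 4.

4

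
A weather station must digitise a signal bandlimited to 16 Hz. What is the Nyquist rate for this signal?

32 Hz

Nyquist rate = 2 × 16 Hz = 32 Hz.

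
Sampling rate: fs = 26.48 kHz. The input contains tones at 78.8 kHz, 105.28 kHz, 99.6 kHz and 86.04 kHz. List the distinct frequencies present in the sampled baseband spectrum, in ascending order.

0.64 kHz, 6.32 kHz, 6.6 kHz

fs/2 = 13.24 kHz.
78.8 kHz mod fs = 25.84 kHz.
25.84 kHz > fs/2 = 13.24 kHz, folds to fs − 25.84 kHz = 0.64 kHz.
105.28 kHz mod fs = 25.84 kHz.
25.84 kHz > fs/2 = 13.24 kHz, folds to fs − 25.84 kHz = 0.64 kHz.
99.6 kHz mod fs = 20.16 kHz.
20.16 kHz > fs/2 = 13.24 kHz, folds to fs − 20.16 kHz = 6.32 kHz.
86.04 kHz mod fs = 6.6 kHz.
6.6 kHz ≤ fs/2 = 13.24 kHz, appears at 6.6 kHz.
Distinct values: {0.64 kHz, 6.32 kHz, 6.6 kHz}.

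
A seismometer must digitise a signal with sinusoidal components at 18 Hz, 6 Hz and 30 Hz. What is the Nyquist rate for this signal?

Highest-frequency component: 30 Hz.
Nyquist rate = 2 × 30 Hz = 60 Hz.

60 Hz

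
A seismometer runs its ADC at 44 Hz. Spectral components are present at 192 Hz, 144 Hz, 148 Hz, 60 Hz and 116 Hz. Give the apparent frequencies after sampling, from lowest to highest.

12 Hz, 16 Hz

fs/2 = 22 Hz.
192 Hz mod fs = 16 Hz.
16 Hz ≤ fs/2 = 22 Hz, appears at 16 Hz.
144 Hz mod fs = 12 Hz.
12 Hz ≤ fs/2 = 22 Hz, appears at 12 Hz.
148 Hz mod fs = 16 Hz.
16 Hz ≤ fs/2 = 22 Hz, appears at 16 Hz.
60 Hz mod fs = 16 Hz.
16 Hz ≤ fs/2 = 22 Hz, appears at 16 Hz.
116 Hz mod fs = 28 Hz.
28 Hz > fs/2 = 22 Hz, folds to fs − 28 Hz = 16 Hz.
Distinct values: {12 Hz, 16 Hz}.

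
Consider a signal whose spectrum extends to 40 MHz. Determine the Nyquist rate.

Nyquist rate = 2 × 40 MHz = 80 MHz.

80 MHz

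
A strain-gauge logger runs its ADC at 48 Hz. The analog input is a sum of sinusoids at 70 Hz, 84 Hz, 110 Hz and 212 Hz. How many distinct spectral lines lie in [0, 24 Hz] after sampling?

4

fs/2 = 24 Hz.
70 Hz mod fs = 22 Hz.
22 Hz ≤ fs/2 = 24 Hz, appears at 22 Hz.
84 Hz mod fs = 36 Hz.
36 Hz > fs/2 = 24 Hz, folds to fs − 36 Hz = 12 Hz.
110 Hz mod fs = 14 Hz.
14 Hz ≤ fs/2 = 24 Hz, appears at 14 Hz.
212 Hz mod fs = 20 Hz.
20 Hz ≤ fs/2 = 24 Hz, appears at 20 Hz.
Distinct values: {12 Hz, 14 Hz, 20 Hz, 22 Hz} → 4.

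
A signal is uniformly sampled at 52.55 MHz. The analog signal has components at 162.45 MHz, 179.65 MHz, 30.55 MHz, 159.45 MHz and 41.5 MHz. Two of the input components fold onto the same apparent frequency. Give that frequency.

fs/2 = 26.275 MHz.
162.45 MHz mod fs = 4.8 MHz.
4.8 MHz ≤ fs/2 = 26.275 MHz, appears at 4.8 MHz.
179.65 MHz mod fs = 22 MHz.
22 MHz ≤ fs/2 = 26.275 MHz, appears at 22 MHz.
30.55 MHz > fs/2 = 26.275 MHz, folds to fs − 30.55 MHz = 22 MHz.
159.45 MHz mod fs = 1.8 MHz.
1.8 MHz ≤ fs/2 = 26.275 MHz, appears at 1.8 MHz.
41.5 MHz > fs/2 = 26.275 MHz, folds to fs − 41.5 MHz = 11.05 MHz.
30.55 MHz and 179.65 MHz both map to 22 MHz.

22 MHz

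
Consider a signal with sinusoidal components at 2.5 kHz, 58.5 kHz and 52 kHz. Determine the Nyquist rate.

Highest-frequency component: 58.5 kHz.
Nyquist rate = 2 × 58.5 kHz = 117 kHz.

117 kHz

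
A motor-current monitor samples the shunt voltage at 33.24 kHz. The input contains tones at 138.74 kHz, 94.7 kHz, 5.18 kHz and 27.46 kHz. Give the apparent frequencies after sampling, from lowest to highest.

fs/2 = 16.62 kHz.
138.74 kHz mod fs = 5.78 kHz.
5.78 kHz ≤ fs/2 = 16.62 kHz, appears at 5.78 kHz.
94.7 kHz mod fs = 28.22 kHz.
28.22 kHz > fs/2 = 16.62 kHz, folds to fs − 28.22 kHz = 5.02 kHz.
5.18 kHz ≤ fs/2 = 16.62 kHz, passes unchanged.
27.46 kHz > fs/2 = 16.62 kHz, folds to fs − 27.46 kHz = 5.78 kHz.
Distinct values: {5.02 kHz, 5.18 kHz, 5.78 kHz}.

5.02 kHz, 5.18 kHz, 5.78 kHz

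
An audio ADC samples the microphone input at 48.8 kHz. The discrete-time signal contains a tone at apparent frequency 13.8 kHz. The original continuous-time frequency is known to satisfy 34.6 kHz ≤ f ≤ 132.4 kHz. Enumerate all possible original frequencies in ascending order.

Frequencies that alias to 13.8 kHz are k·fs ± 13.8 kHz for integer k ≥ 0.
k=0: 13.8 kHz.
k=1: 35 kHz, 62.6 kHz.
k=2: 83.8 kHz, 111.4 kHz.
k=3: 132.6 kHz, 160.2 kHz.
Within [34.6 kHz, 132.4 kHz]: 35 kHz, 62.6 kHz, 83.8 kHz, 111.4 kHz.

35 kHz, 62.6 kHz, 83.8 kHz, 111.4 kHz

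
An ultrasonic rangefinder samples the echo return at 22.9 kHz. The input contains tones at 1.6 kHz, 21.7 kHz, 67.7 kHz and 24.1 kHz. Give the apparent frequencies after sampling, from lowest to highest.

1 kHz, 1.2 kHz, 1.6 kHz

fs/2 = 11.45 kHz.
1.6 kHz ≤ fs/2 = 11.45 kHz, passes unchanged.
21.7 kHz > fs/2 = 11.45 kHz, folds to fs − 21.7 kHz = 1.2 kHz.
67.7 kHz mod fs = 21.9 kHz.
21.9 kHz > fs/2 = 11.45 kHz, folds to fs − 21.9 kHz = 1 kHz.
24.1 kHz mod fs = 1.2 kHz.
1.2 kHz ≤ fs/2 = 11.45 kHz, appears at 1.2 kHz.
Distinct values: {1 kHz, 1.2 kHz, 1.6 kHz}.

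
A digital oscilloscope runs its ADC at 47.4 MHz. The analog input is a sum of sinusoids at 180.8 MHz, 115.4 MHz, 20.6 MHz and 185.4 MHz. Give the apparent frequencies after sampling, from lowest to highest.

4.2 MHz, 8.8 MHz, 20.6 MHz

fs/2 = 23.7 MHz.
180.8 MHz mod fs = 38.6 MHz.
38.6 MHz > fs/2 = 23.7 MHz, folds to fs − 38.6 MHz = 8.8 MHz.
115.4 MHz mod fs = 20.6 MHz.
20.6 MHz ≤ fs/2 = 23.7 MHz, appears at 20.6 MHz.
20.6 MHz ≤ fs/2 = 23.7 MHz, passes unchanged.
185.4 MHz mod fs = 43.2 MHz.
43.2 MHz > fs/2 = 23.7 MHz, folds to fs − 43.2 MHz = 4.2 MHz.
Distinct values: {4.2 MHz, 8.8 MHz, 20.6 MHz}.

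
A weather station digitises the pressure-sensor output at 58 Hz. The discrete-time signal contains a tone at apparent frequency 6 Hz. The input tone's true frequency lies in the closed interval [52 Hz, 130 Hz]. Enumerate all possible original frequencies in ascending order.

Frequencies that alias to 6 Hz are k·fs ± 6 Hz for integer k ≥ 0.
k=0: 6 Hz.
k=1: 52 Hz, 64 Hz.
k=2: 110 Hz, 122 Hz.
k=3: 168 Hz, 180 Hz.
Within [52 Hz, 130 Hz]: 52 Hz, 64 Hz, 110 Hz, 122 Hz.

52 Hz, 64 Hz, 110 Hz, 122 Hz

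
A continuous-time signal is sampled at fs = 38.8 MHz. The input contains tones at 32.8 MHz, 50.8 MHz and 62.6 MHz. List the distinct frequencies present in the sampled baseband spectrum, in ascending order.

6 MHz, 12 MHz, 15 MHz

fs/2 = 19.4 MHz.
32.8 MHz > fs/2 = 19.4 MHz, folds to fs − 32.8 MHz = 6 MHz.
50.8 MHz mod fs = 12 MHz.
12 MHz ≤ fs/2 = 19.4 MHz, appears at 12 MHz.
62.6 MHz mod fs = 23.8 MHz.
23.8 MHz > fs/2 = 19.4 MHz, folds to fs − 23.8 MHz = 15 MHz.
Distinct values: {6 MHz, 12 MHz, 15 MHz}.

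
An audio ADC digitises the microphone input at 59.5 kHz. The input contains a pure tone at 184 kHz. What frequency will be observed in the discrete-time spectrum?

184 kHz mod fs = 5.5 kHz.
5.5 kHz ≤ fs/2 = 29.75 kHz, appears at 5.5 kHz.

5.5 kHz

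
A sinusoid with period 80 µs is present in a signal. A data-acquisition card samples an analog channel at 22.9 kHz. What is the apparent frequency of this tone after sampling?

10.4 kHz

T = 80 µs → f = 1/T = 12.5 kHz.
12.5 kHz > fs/2 = 11.45 kHz, folds to fs − 12.5 kHz = 10.4 kHz.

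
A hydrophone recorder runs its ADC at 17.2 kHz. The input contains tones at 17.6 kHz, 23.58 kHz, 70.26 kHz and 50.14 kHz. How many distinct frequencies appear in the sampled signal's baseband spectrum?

3

fs/2 = 8.6 kHz.
17.6 kHz mod fs = 0.4 kHz.
0.4 kHz ≤ fs/2 = 8.6 kHz, appears at 0.4 kHz.
23.58 kHz mod fs = 6.38 kHz.
6.38 kHz ≤ fs/2 = 8.6 kHz, appears at 6.38 kHz.
70.26 kHz mod fs = 1.46 kHz.
1.46 kHz ≤ fs/2 = 8.6 kHz, appears at 1.46 kHz.
50.14 kHz mod fs = 15.74 kHz.
15.74 kHz > fs/2 = 8.6 kHz, folds to fs − 15.74 kHz = 1.46 kHz.
Distinct values: {0.4 kHz, 1.46 kHz, 6.38 kHz} → 3.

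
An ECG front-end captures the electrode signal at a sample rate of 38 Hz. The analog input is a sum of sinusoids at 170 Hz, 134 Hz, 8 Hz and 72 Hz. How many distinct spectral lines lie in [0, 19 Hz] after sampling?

fs/2 = 19 Hz.
170 Hz mod fs = 18 Hz.
18 Hz ≤ fs/2 = 19 Hz, appears at 18 Hz.
134 Hz mod fs = 20 Hz.
20 Hz > fs/2 = 19 Hz, folds to fs − 20 Hz = 18 Hz.
8 Hz ≤ fs/2 = 19 Hz, passes unchanged.
72 Hz mod fs = 34 Hz.
34 Hz > fs/2 = 19 Hz, folds to fs − 34 Hz = 4 Hz.
Distinct values: {4 Hz, 8 Hz, 18 Hz} → 3.

3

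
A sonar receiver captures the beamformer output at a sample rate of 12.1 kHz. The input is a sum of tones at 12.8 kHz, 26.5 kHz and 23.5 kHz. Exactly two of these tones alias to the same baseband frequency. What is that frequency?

fs/2 = 6.05 kHz.
12.8 kHz mod fs = 0.7 kHz.
0.7 kHz ≤ fs/2 = 6.05 kHz, appears at 0.7 kHz.
26.5 kHz mod fs = 2.3 kHz.
2.3 kHz ≤ fs/2 = 6.05 kHz, appears at 2.3 kHz.
23.5 kHz mod fs = 11.4 kHz.
11.4 kHz > fs/2 = 6.05 kHz, folds to fs − 11.4 kHz = 0.7 kHz.
12.8 kHz and 23.5 kHz both map to 0.7 kHz.

0.7 kHz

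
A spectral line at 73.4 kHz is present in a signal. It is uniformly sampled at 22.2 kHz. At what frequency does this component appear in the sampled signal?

73.4 kHz mod fs = 6.8 kHz.
6.8 kHz ≤ fs/2 = 11.1 kHz, appears at 6.8 kHz.

6.8 kHz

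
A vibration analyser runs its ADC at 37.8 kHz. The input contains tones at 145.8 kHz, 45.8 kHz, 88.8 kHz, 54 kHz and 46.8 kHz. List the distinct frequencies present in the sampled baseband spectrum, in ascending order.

5.4 kHz, 8 kHz, 9 kHz, 13.2 kHz, 16.2 kHz

fs/2 = 18.9 kHz.
145.8 kHz mod fs = 32.4 kHz.
32.4 kHz > fs/2 = 18.9 kHz, folds to fs − 32.4 kHz = 5.4 kHz.
45.8 kHz mod fs = 8 kHz.
8 kHz ≤ fs/2 = 18.9 kHz, appears at 8 kHz.
88.8 kHz mod fs = 13.2 kHz.
13.2 kHz ≤ fs/2 = 18.9 kHz, appears at 13.2 kHz.
54 kHz mod fs = 16.2 kHz.
16.2 kHz ≤ fs/2 = 18.9 kHz, appears at 16.2 kHz.
46.8 kHz mod fs = 9 kHz.
9 kHz ≤ fs/2 = 18.9 kHz, appears at 9 kHz.
Distinct values: {5.4 kHz, 8 kHz, 9 kHz, 13.2 kHz, 16.2 kHz}.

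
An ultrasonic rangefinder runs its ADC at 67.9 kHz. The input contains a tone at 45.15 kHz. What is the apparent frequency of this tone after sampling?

22.75 kHz

45.15 kHz > fs/2 = 33.95 kHz, folds to fs − 45.15 kHz = 22.75 kHz.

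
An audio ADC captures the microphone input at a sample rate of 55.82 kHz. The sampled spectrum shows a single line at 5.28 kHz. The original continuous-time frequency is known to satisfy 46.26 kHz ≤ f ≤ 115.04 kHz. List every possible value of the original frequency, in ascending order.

50.54 kHz, 61.1 kHz, 106.36 kHz

Frequencies that alias to 5.28 kHz are k·fs ± 5.28 kHz for integer k ≥ 0.
k=0: 5.28 kHz.
k=1: 50.54 kHz, 61.1 kHz.
k=2: 106.36 kHz, 116.92 kHz.
k=3: 162.18 kHz, 172.74 kHz.
Within [46.26 kHz, 115.04 kHz]: 50.54 kHz, 61.1 kHz, 106.36 kHz.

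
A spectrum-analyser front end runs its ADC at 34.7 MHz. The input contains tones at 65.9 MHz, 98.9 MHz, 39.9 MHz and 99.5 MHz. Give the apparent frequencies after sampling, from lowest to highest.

fs/2 = 17.35 MHz.
65.9 MHz mod fs = 31.2 MHz.
31.2 MHz > fs/2 = 17.35 MHz, folds to fs − 31.2 MHz = 3.5 MHz.
98.9 MHz mod fs = 29.5 MHz.
29.5 MHz > fs/2 = 17.35 MHz, folds to fs − 29.5 MHz = 5.2 MHz.
39.9 MHz mod fs = 5.2 MHz.
5.2 MHz ≤ fs/2 = 17.35 MHz, appears at 5.2 MHz.
99.5 MHz mod fs = 30.1 MHz.
30.1 MHz > fs/2 = 17.35 MHz, folds to fs − 30.1 MHz = 4.6 MHz.
Distinct values: {3.5 MHz, 4.6 MHz, 5.2 MHz}.

3.5 MHz, 4.6 MHz, 5.2 MHz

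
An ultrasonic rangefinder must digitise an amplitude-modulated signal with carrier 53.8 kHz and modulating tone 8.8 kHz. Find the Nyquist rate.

125.2 kHz

AM sidebands sit at fc ± fm = 45 kHz and 62.6 kHz.
Highest-frequency component: 62.6 kHz.
Nyquist rate = 2 × 62.6 kHz = 125.2 kHz.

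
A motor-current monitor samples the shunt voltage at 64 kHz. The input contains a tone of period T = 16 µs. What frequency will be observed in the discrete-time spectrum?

1.5 kHz

T = 16 µs → f = 1/T = 62.5 kHz.
62.5 kHz > fs/2 = 32 kHz, folds to fs − 62.5 kHz = 1.5 kHz.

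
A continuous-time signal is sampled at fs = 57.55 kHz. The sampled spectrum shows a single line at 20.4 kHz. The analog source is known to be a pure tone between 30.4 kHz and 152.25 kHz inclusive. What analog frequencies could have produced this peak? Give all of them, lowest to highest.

37.15 kHz, 77.95 kHz, 94.7 kHz, 135.5 kHz, 152.25 kHz

Frequencies that alias to 20.4 kHz are k·fs ± 20.4 kHz for integer k ≥ 0.
k=0: 20.4 kHz.
k=1: 37.15 kHz, 77.95 kHz.
k=2: 94.7 kHz, 135.5 kHz.
k=3: 152.25 kHz, 193.05 kHz.
k=4: 209.8 kHz, 250.6 kHz.
Within [30.4 kHz, 152.25 kHz]: 37.15 kHz, 77.95 kHz, 94.7 kHz, 135.5 kHz, 152.25 kHz.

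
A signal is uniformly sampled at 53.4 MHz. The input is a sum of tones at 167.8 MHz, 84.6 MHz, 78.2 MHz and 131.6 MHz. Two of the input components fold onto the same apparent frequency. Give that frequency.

24.8 MHz

fs/2 = 26.7 MHz.
167.8 MHz mod fs = 7.6 MHz.
7.6 MHz ≤ fs/2 = 26.7 MHz, appears at 7.6 MHz.
84.6 MHz mod fs = 31.2 MHz.
31.2 MHz > fs/2 = 26.7 MHz, folds to fs − 31.2 MHz = 22.2 MHz.
78.2 MHz mod fs = 24.8 MHz.
24.8 MHz ≤ fs/2 = 26.7 MHz, appears at 24.8 MHz.
131.6 MHz mod fs = 24.8 MHz.
24.8 MHz ≤ fs/2 = 26.7 MHz, appears at 24.8 MHz.
78.2 MHz and 131.6 MHz both map to 24.8 MHz.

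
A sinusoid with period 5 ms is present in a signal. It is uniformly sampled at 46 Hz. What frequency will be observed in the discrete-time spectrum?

16 Hz

T = 5 ms → f = 1/T = 200 Hz.
200 Hz mod fs = 16 Hz.
16 Hz ≤ fs/2 = 23 Hz, appears at 16 Hz.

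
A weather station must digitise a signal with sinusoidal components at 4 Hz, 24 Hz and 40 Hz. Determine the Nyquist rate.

80 Hz

Highest-frequency component: 40 Hz.
Nyquist rate = 2 × 40 Hz = 80 Hz.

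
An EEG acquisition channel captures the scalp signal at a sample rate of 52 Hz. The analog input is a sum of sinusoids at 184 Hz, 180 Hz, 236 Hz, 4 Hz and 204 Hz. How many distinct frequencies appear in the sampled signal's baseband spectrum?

fs/2 = 26 Hz.
184 Hz mod fs = 28 Hz.
28 Hz > fs/2 = 26 Hz, folds to fs − 28 Hz = 24 Hz.
180 Hz mod fs = 24 Hz.
24 Hz ≤ fs/2 = 26 Hz, appears at 24 Hz.
236 Hz mod fs = 28 Hz.
28 Hz > fs/2 = 26 Hz, folds to fs − 28 Hz = 24 Hz.
4 Hz ≤ fs/2 = 26 Hz, passes unchanged.
204 Hz mod fs = 48 Hz.
48 Hz > fs/2 = 26 Hz, folds to fs − 48 Hz = 4 Hz.
Distinct values: {4 Hz, 24 Hz} → 2.

2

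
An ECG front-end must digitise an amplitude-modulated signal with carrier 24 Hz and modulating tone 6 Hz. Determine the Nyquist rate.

AM sidebands sit at fc ± fm = 18 Hz and 30 Hz.
Highest-frequency component: 30 Hz.
Nyquist rate = 2 × 30 Hz = 60 Hz.

60 Hz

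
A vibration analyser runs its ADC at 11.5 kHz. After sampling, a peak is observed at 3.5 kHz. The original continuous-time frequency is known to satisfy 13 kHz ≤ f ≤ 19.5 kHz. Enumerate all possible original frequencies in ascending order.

15 kHz, 19.5 kHz

Frequencies that alias to 3.5 kHz are k·fs ± 3.5 kHz for integer k ≥ 0.
k=0: 3.5 kHz.
k=1: 8 kHz, 15 kHz.
k=2: 19.5 kHz, 26.5 kHz.
k=3: 31 kHz, 38 kHz.
Within [13 kHz, 19.5 kHz]: 15 kHz, 19.5 kHz.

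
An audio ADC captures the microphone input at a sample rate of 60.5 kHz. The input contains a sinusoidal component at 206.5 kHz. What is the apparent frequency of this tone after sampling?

25 kHz

206.5 kHz mod fs = 25 kHz.
25 kHz ≤ fs/2 = 30.25 kHz, appears at 25 kHz.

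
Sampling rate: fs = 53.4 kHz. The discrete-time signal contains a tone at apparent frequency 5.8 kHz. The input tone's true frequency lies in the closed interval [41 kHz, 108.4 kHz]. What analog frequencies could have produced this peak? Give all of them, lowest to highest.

47.6 kHz, 59.2 kHz, 101 kHz

Frequencies that alias to 5.8 kHz are k·fs ± 5.8 kHz for integer k ≥ 0.
k=0: 5.8 kHz.
k=1: 47.6 kHz, 59.2 kHz.
k=2: 101 kHz, 112.6 kHz.
k=3: 154.4 kHz, 166 kHz.
Within [41 kHz, 108.4 kHz]: 47.6 kHz, 59.2 kHz, 101 kHz.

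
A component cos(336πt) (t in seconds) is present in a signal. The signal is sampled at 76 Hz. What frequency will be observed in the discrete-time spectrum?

16 Hz

ω = 336π rad/s → f = ω/(2π) = 168 Hz.
168 Hz mod fs = 16 Hz.
16 Hz ≤ fs/2 = 38 Hz, appears at 16 Hz.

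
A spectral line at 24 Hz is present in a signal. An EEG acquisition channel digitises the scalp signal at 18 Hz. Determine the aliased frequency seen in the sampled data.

24 Hz mod fs = 6 Hz.
6 Hz ≤ fs/2 = 9 Hz, appears at 6 Hz.

6 Hz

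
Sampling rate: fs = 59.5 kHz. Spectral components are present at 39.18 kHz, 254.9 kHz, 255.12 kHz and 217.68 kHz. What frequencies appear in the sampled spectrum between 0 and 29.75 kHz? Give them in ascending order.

16.9 kHz, 17.12 kHz, 20.32 kHz

fs/2 = 29.75 kHz.
39.18 kHz > fs/2 = 29.75 kHz, folds to fs − 39.18 kHz = 20.32 kHz.
254.9 kHz mod fs = 16.9 kHz.
16.9 kHz ≤ fs/2 = 29.75 kHz, appears at 16.9 kHz.
255.12 kHz mod fs = 17.12 kHz.
17.12 kHz ≤ fs/2 = 29.75 kHz, appears at 17.12 kHz.
217.68 kHz mod fs = 39.18 kHz.
39.18 kHz > fs/2 = 29.75 kHz, folds to fs − 39.18 kHz = 20.32 kHz.
Distinct values: {16.9 kHz, 17.12 kHz, 20.32 kHz}.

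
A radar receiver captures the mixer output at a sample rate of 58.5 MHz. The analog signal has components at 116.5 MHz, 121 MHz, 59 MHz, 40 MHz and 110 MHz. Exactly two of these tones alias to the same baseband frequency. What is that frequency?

0.5 MHz

fs/2 = 29.25 MHz.
116.5 MHz mod fs = 58 MHz.
58 MHz > fs/2 = 29.25 MHz, folds to fs − 58 MHz = 0.5 MHz.
121 MHz mod fs = 4 MHz.
4 MHz ≤ fs/2 = 29.25 MHz, appears at 4 MHz.
59 MHz mod fs = 0.5 MHz.
0.5 MHz ≤ fs/2 = 29.25 MHz, appears at 0.5 MHz.
40 MHz > fs/2 = 29.25 MHz, folds to fs − 40 MHz = 18.5 MHz.
110 MHz mod fs = 51.5 MHz.
51.5 MHz > fs/2 = 29.25 MHz, folds to fs − 51.5 MHz = 7 MHz.
59 MHz and 116.5 MHz both map to 0.5 MHz.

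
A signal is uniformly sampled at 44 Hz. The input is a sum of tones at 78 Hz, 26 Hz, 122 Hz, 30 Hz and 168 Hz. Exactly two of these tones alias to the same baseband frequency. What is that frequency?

10 Hz

fs/2 = 22 Hz.
78 Hz mod fs = 34 Hz.
34 Hz > fs/2 = 22 Hz, folds to fs − 34 Hz = 10 Hz.
26 Hz > fs/2 = 22 Hz, folds to fs − 26 Hz = 18 Hz.
122 Hz mod fs = 34 Hz.
34 Hz > fs/2 = 22 Hz, folds to fs − 34 Hz = 10 Hz.
30 Hz > fs/2 = 22 Hz, folds to fs − 30 Hz = 14 Hz.
168 Hz mod fs = 36 Hz.
36 Hz > fs/2 = 22 Hz, folds to fs − 36 Hz = 8 Hz.
78 Hz and 122 Hz both map to 10 Hz.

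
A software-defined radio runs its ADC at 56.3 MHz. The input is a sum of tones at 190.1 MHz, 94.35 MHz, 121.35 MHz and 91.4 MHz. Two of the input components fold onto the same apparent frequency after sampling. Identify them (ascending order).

91.4 MHz, 190.1 MHz

fs/2 = 28.15 MHz.
190.1 MHz mod fs = 21.2 MHz.
21.2 MHz ≤ fs/2 = 28.15 MHz, appears at 21.2 MHz.
94.35 MHz mod fs = 38.05 MHz.
38.05 MHz > fs/2 = 28.15 MHz, folds to fs − 38.05 MHz = 18.25 MHz.
121.35 MHz mod fs = 8.75 MHz.
8.75 MHz ≤ fs/2 = 28.15 MHz, appears at 8.75 MHz.
91.4 MHz mod fs = 35.1 MHz.
35.1 MHz > fs/2 = 28.15 MHz, folds to fs − 35.1 MHz = 21.2 MHz.
91.4 MHz and 190.1 MHz both map to 21.2 MHz.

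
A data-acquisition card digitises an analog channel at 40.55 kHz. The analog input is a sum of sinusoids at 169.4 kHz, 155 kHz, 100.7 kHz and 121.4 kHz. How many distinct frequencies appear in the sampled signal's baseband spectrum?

fs/2 = 20.275 kHz.
169.4 kHz mod fs = 7.2 kHz.
7.2 kHz ≤ fs/2 = 20.275 kHz, appears at 7.2 kHz.
155 kHz mod fs = 33.35 kHz.
33.35 kHz > fs/2 = 20.275 kHz, folds to fs − 33.35 kHz = 7.2 kHz.
100.7 kHz mod fs = 19.6 kHz.
19.6 kHz ≤ fs/2 = 20.275 kHz, appears at 19.6 kHz.
121.4 kHz mod fs = 40.3 kHz.
40.3 kHz > fs/2 = 20.275 kHz, folds to fs − 40.3 kHz = 0.25 kHz.
Distinct values: {0.25 kHz, 7.2 kHz, 19.6 kHz} → 3.

3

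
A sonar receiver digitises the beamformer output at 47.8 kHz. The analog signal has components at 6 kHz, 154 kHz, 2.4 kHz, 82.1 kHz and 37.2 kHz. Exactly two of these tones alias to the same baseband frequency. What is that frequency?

10.6 kHz

fs/2 = 23.9 kHz.
6 kHz ≤ fs/2 = 23.9 kHz, passes unchanged.
154 kHz mod fs = 10.6 kHz.
10.6 kHz ≤ fs/2 = 23.9 kHz, appears at 10.6 kHz.
2.4 kHz ≤ fs/2 = 23.9 kHz, passes unchanged.
82.1 kHz mod fs = 34.3 kHz.
34.3 kHz > fs/2 = 23.9 kHz, folds to fs − 34.3 kHz = 13.5 kHz.
37.2 kHz > fs/2 = 23.9 kHz, folds to fs − 37.2 kHz = 10.6 kHz.
37.2 kHz and 154 kHz both map to 10.6 kHz.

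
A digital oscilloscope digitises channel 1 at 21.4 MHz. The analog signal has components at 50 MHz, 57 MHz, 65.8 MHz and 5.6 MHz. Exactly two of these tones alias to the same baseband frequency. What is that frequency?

fs/2 = 10.7 MHz.
50 MHz mod fs = 7.2 MHz.
7.2 MHz ≤ fs/2 = 10.7 MHz, appears at 7.2 MHz.
57 MHz mod fs = 14.2 MHz.
14.2 MHz > fs/2 = 10.7 MHz, folds to fs − 14.2 MHz = 7.2 MHz.
65.8 MHz mod fs = 1.6 MHz.
1.6 MHz ≤ fs/2 = 10.7 MHz, appears at 1.6 MHz.
5.6 MHz ≤ fs/2 = 10.7 MHz, passes unchanged.
50 MHz and 57 MHz both map to 7.2 MHz.

7.2 MHz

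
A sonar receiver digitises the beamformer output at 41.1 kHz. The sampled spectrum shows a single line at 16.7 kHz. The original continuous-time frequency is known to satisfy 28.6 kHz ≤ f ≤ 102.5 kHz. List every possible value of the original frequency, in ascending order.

Frequencies that alias to 16.7 kHz are k·fs ± 16.7 kHz for integer k ≥ 0.
k=0: 16.7 kHz.
k=1: 24.4 kHz, 57.8 kHz.
k=2: 65.5 kHz, 98.9 kHz.
k=3: 106.6 kHz, 140 kHz.
Within [28.6 kHz, 102.5 kHz]: 57.8 kHz, 65.5 kHz, 98.9 kHz.

57.8 kHz, 65.5 kHz, 98.9 kHz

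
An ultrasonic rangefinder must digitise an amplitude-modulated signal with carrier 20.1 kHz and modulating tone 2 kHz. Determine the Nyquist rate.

AM sidebands sit at fc ± fm = 18.1 kHz and 22.1 kHz.
Highest-frequency component: 22.1 kHz.
Nyquist rate = 2 × 22.1 kHz = 44.2 kHz.

44.2 kHz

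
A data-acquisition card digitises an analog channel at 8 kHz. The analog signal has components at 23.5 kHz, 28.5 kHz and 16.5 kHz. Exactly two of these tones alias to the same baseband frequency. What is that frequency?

0.5 kHz

fs/2 = 4 kHz.
23.5 kHz mod fs = 7.5 kHz.
7.5 kHz > fs/2 = 4 kHz, folds to fs − 7.5 kHz = 0.5 kHz.
28.5 kHz mod fs = 4.5 kHz.
4.5 kHz > fs/2 = 4 kHz, folds to fs − 4.5 kHz = 3.5 kHz.
16.5 kHz mod fs = 0.5 kHz.
0.5 kHz ≤ fs/2 = 4 kHz, appears at 0.5 kHz.
16.5 kHz and 23.5 kHz both map to 0.5 kHz.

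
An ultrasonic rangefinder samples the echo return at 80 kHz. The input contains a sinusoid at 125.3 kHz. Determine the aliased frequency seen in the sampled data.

34.7 kHz

125.3 kHz mod fs = 45.3 kHz.
45.3 kHz > fs/2 = 40 kHz, folds to fs − 45.3 kHz = 34.7 kHz.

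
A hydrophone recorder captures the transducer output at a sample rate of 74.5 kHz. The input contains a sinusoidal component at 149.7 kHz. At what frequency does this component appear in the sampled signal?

0.7 kHz

149.7 kHz mod fs = 0.7 kHz.
0.7 kHz ≤ fs/2 = 37.25 kHz, appears at 0.7 kHz.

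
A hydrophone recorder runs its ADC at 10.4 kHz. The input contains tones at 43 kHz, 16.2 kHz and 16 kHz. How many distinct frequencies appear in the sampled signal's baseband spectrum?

3

fs/2 = 5.2 kHz.
43 kHz mod fs = 1.4 kHz.
1.4 kHz ≤ fs/2 = 5.2 kHz, appears at 1.4 kHz.
16.2 kHz mod fs = 5.8 kHz.
5.8 kHz > fs/2 = 5.2 kHz, folds to fs − 5.8 kHz = 4.6 kHz.
16 kHz mod fs = 5.6 kHz.
5.6 kHz > fs/2 = 5.2 kHz, folds to fs − 5.6 kHz = 4.8 kHz.
Distinct values: {1.4 kHz, 4.6 kHz, 4.8 kHz} → 3.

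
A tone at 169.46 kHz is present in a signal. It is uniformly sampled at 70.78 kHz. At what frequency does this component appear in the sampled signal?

27.9 kHz

169.46 kHz mod fs = 27.9 kHz.
27.9 kHz ≤ fs/2 = 35.39 kHz, appears at 27.9 kHz.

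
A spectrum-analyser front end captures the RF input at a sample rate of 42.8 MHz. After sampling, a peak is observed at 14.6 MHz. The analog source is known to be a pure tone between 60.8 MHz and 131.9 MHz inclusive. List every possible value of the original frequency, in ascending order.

Frequencies that alias to 14.6 MHz are k·fs ± 14.6 MHz for integer k ≥ 0.
k=0: 14.6 MHz.
k=1: 28.2 MHz, 57.4 MHz.
k=2: 71 MHz, 100.2 MHz.
k=3: 113.8 MHz, 143 MHz.
k=4: 156.6 MHz, 185.8 MHz.
Within [60.8 MHz, 131.9 MHz]: 71 MHz, 100.2 MHz, 113.8 MHz.

71 MHz, 100.2 MHz, 113.8 MHz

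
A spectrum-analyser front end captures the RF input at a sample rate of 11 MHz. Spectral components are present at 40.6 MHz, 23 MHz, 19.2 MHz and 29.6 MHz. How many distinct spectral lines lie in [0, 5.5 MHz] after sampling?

3

fs/2 = 5.5 MHz.
40.6 MHz mod fs = 7.6 MHz.
7.6 MHz > fs/2 = 5.5 MHz, folds to fs − 7.6 MHz = 3.4 MHz.
23 MHz mod fs = 1 MHz.
1 MHz ≤ fs/2 = 5.5 MHz, appears at 1 MHz.
19.2 MHz mod fs = 8.2 MHz.
8.2 MHz > fs/2 = 5.5 MHz, folds to fs − 8.2 MHz = 2.8 MHz.
29.6 MHz mod fs = 7.6 MHz.
7.6 MHz > fs/2 = 5.5 MHz, folds to fs − 7.6 MHz = 3.4 MHz.
Distinct values: {1 MHz, 2.8 MHz, 3.4 MHz} → 3.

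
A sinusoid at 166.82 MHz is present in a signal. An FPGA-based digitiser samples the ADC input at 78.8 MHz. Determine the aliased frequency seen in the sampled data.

9.22 MHz

166.82 MHz mod fs = 9.22 MHz.
9.22 MHz ≤ fs/2 = 39.4 MHz, appears at 9.22 MHz.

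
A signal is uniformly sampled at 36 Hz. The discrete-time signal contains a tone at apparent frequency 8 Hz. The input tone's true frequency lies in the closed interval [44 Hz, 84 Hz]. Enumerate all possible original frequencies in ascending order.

Frequencies that alias to 8 Hz are k·fs ± 8 Hz for integer k ≥ 0.
k=0: 8 Hz.
k=1: 28 Hz, 44 Hz.
k=2: 64 Hz, 80 Hz.
k=3: 100 Hz, 116 Hz.
Within [44 Hz, 84 Hz]: 44 Hz, 64 Hz, 80 Hz.

44 Hz, 64 Hz, 80 Hz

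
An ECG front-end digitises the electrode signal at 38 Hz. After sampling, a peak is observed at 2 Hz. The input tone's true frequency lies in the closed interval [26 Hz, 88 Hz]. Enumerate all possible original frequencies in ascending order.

Frequencies that alias to 2 Hz are k·fs ± 2 Hz for integer k ≥ 0.
k=0: 2 Hz.
k=1: 36 Hz, 40 Hz.
k=2: 74 Hz, 78 Hz.
k=3: 112 Hz, 116 Hz.
Within [26 Hz, 88 Hz]: 36 Hz, 40 Hz, 74 Hz, 78 Hz.

36 Hz, 40 Hz, 74 Hz, 78 Hz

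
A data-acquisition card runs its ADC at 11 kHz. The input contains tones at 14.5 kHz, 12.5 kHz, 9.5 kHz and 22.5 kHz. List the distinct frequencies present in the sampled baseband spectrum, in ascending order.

0.5 kHz, 1.5 kHz, 3.5 kHz

fs/2 = 5.5 kHz.
14.5 kHz mod fs = 3.5 kHz.
3.5 kHz ≤ fs/2 = 5.5 kHz, appears at 3.5 kHz.
12.5 kHz mod fs = 1.5 kHz.
1.5 kHz ≤ fs/2 = 5.5 kHz, appears at 1.5 kHz.
9.5 kHz > fs/2 = 5.5 kHz, folds to fs − 9.5 kHz = 1.5 kHz.
22.5 kHz mod fs = 0.5 kHz.
0.5 kHz ≤ fs/2 = 5.5 kHz, appears at 0.5 kHz.
Distinct values: {0.5 kHz, 1.5 kHz, 3.5 kHz}.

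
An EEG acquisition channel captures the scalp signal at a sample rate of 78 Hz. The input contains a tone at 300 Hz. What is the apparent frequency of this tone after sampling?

300 Hz mod fs = 66 Hz.
66 Hz > fs/2 = 39 Hz, folds to fs − 66 Hz = 12 Hz.

12 Hz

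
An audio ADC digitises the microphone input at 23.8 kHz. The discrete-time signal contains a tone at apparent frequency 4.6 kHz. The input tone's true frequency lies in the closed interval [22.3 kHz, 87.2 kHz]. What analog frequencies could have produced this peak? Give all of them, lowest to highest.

Frequencies that alias to 4.6 kHz are k·fs ± 4.6 kHz for integer k ≥ 0.
k=0: 4.6 kHz.
k=1: 19.2 kHz, 28.4 kHz.
k=2: 43 kHz, 52.2 kHz.
k=3: 66.8 kHz, 76 kHz.
k=4: 90.6 kHz, 99.8 kHz.
Within [22.3 kHz, 87.2 kHz]: 28.4 kHz, 43 kHz, 52.2 kHz, 66.8 kHz, 76 kHz.

28.4 kHz, 43 kHz, 52.2 kHz, 66.8 kHz, 76 kHz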